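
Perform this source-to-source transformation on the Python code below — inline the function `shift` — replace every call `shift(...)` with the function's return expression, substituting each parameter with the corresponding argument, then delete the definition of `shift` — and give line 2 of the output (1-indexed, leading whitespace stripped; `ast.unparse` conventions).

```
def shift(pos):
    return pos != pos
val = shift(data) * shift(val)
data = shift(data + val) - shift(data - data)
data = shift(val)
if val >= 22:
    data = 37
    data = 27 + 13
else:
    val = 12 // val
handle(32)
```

data = (data + val != data + val) - (data - data != data - data)

Transformed code:
val = (data != data) * (val != val)
data = (data + val != data + val) - (data - data != data - data)
data = val != val
if val >= 22:
    data = 37
    data = 27 + 13
else:
    val = 12 // val
handle(32)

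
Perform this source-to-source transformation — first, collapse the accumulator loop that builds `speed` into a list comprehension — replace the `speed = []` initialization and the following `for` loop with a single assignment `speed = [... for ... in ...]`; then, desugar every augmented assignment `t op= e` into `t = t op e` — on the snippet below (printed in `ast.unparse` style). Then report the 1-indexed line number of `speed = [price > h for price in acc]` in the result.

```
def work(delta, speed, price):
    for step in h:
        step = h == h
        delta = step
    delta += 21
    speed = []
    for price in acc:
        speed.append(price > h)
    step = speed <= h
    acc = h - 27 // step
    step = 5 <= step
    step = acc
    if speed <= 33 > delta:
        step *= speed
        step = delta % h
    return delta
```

Transformed code:
def work(delta, speed, price):
    for step in h:
        step = h == h
        delta = step
    delta = delta + 21
    speed = [price > h for price in acc]
    step = speed <= h
    acc = h - 27 // step
    step = 5 <= step
    step = acc
    if speed <= 33 > delta:
        step = step * speed
        step = delta % h
    return delta

6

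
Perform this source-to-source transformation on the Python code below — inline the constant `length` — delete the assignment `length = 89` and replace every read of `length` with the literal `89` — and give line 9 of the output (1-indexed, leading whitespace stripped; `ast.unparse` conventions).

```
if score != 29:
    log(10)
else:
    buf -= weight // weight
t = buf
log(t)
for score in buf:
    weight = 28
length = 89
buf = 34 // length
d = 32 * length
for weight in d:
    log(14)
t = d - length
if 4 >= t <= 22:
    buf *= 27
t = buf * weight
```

buf = 34 // 89

Transformed code:
if score != 29:
    log(10)
else:
    buf -= weight // weight
t = buf
log(t)
for score in buf:
    weight = 28
buf = 34 // 89
d = 32 * 89
for weight in d:
    log(14)
t = d - 89
if 4 >= t <= 22:
    buf *= 27
t = buf * weight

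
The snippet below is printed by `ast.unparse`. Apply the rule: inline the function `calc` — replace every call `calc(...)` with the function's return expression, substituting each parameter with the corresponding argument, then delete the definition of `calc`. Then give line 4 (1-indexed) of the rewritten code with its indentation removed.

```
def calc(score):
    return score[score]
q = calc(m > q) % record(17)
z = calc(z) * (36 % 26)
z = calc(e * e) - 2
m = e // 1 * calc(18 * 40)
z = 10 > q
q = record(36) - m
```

Transformed code:
q = (m > q)[m > q] % record(17)
z = z[z] * (36 % 26)
z = (e * e)[e * e] - 2
m = e // 1 * (18 * 40)[18 * 40]
z = 10 > q
q = record(36) - m

m = e // 1 * (18 * 40)[18 * 40]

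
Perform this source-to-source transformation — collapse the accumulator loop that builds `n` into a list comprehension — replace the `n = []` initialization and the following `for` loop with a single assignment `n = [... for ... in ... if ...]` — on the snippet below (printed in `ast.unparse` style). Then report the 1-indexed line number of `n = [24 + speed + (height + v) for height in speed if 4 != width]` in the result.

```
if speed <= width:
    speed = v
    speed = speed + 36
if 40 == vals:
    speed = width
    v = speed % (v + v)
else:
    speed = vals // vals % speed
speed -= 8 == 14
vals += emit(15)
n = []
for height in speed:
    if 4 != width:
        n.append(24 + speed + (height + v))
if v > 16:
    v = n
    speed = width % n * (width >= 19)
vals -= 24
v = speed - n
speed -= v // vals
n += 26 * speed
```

Transformed code:
if speed <= width:
    speed = v
    speed = speed + 36
if 40 == vals:
    speed = width
    v = speed % (v + v)
else:
    speed = vals // vals % speed
speed -= 8 == 14
vals += emit(15)
n = [24 + speed + (height + v) for height in speed if 4 != width]
if v > 16:
    v = n
    speed = width % n * (width >= 19)
vals -= 24
v = speed - n
speed -= v // vals
n += 26 * speed

11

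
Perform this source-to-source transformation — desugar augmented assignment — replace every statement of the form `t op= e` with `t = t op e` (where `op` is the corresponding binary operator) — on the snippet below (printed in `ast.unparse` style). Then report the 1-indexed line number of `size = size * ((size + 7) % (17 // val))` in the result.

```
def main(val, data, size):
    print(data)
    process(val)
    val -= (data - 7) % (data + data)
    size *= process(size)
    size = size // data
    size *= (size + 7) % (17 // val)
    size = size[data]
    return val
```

7

Transformed code:
def main(val, data, size):
    print(data)
    process(val)
    val = val - (data - 7) % (data + data)
    size = size * process(size)
    size = size // data
    size = size * ((size + 7) % (17 // val))
    size = size[data]
    return val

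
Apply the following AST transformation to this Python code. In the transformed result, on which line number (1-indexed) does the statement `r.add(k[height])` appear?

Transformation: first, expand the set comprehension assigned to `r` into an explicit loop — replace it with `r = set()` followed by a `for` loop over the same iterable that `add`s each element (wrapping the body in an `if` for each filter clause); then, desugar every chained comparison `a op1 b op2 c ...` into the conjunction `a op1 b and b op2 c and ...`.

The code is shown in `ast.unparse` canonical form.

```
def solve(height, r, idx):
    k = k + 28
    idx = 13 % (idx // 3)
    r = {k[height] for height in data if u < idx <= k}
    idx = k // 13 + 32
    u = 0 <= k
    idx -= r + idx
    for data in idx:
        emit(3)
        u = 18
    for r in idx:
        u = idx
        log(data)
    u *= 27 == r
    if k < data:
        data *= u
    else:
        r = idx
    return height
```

Transformed code:
def solve(height, r, idx):
    k = k + 28
    idx = 13 % (idx // 3)
    r = set()
    for height in data:
        if u < idx and idx <= k:
            r.add(k[height])
    idx = k // 13 + 32
    u = 0 <= k
    idx -= r + idx
    for data in idx:
        emit(3)
        u = 18
    for r in idx:
        u = idx
        log(data)
    u *= 27 == r
    if k < data:
        data *= u
    else:
        r = idx
    return height

7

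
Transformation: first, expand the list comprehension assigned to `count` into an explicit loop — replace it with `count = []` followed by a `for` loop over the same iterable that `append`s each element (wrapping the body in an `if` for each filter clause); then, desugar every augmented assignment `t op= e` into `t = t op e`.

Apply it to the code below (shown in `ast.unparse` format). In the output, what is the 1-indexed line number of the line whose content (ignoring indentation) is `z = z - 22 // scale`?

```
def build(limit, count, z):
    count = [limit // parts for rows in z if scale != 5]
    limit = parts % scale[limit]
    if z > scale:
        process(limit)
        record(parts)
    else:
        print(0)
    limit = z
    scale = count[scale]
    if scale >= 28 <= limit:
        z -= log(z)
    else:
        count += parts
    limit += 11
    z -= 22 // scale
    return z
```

19

Transformed code:
def build(limit, count, z):
    count = []
    for rows in z:
        if scale != 5:
            count.append(limit // parts)
    limit = parts % scale[limit]
    if z > scale:
        process(limit)
        record(parts)
    else:
        print(0)
    limit = z
    scale = count[scale]
    if scale >= 28 <= limit:
        z = z - log(z)
    else:
        count = count + parts
    limit = limit + 11
    z = z - 22 // scale
    return z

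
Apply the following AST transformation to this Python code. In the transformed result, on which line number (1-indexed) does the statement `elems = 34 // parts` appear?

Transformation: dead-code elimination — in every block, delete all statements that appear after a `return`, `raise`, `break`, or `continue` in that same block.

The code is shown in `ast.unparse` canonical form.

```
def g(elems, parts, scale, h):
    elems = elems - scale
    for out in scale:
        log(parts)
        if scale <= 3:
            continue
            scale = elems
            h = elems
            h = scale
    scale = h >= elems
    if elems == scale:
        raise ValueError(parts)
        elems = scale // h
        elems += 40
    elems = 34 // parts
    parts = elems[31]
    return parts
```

10

Transformed code:
def g(elems, parts, scale, h):
    elems = elems - scale
    for out in scale:
        log(parts)
        if scale <= 3:
            continue
    scale = h >= elems
    if elems == scale:
        raise ValueError(parts)
    elems = 34 // parts
    parts = elems[31]
    return parts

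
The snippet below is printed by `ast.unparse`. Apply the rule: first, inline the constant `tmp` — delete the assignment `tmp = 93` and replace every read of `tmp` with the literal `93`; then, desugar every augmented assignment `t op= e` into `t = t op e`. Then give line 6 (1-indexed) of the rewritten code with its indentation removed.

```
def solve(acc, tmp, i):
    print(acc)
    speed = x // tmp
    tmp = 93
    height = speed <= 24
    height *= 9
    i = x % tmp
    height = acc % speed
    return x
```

i = x % 93

Transformed code:
def solve(acc, tmp, i):
    print(acc)
    speed = x // 93
    height = speed <= 24
    height = height * 9
    i = x % 93
    height = acc % speed
    return x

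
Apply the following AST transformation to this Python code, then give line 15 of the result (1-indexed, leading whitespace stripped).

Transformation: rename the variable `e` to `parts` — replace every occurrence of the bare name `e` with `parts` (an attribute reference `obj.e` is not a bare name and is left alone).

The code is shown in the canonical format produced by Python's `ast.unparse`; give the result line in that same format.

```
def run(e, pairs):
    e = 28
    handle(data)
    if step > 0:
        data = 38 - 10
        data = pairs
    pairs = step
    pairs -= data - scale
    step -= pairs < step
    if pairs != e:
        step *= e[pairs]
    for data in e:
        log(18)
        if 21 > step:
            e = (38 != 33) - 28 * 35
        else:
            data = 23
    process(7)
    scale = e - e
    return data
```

parts = (38 != 33) - 28 * 35

Transformed code:
def run(parts, pairs):
    parts = 28
    handle(data)
    if step > 0:
        data = 38 - 10
        data = pairs
    pairs = step
    pairs -= data - scale
    step -= pairs < step
    if pairs != parts:
        step *= parts[pairs]
    for data in parts:
        log(18)
        if 21 > step:
            parts = (38 != 33) - 28 * 35
        else:
            data = 23
    process(7)
    scale = parts - parts
    return data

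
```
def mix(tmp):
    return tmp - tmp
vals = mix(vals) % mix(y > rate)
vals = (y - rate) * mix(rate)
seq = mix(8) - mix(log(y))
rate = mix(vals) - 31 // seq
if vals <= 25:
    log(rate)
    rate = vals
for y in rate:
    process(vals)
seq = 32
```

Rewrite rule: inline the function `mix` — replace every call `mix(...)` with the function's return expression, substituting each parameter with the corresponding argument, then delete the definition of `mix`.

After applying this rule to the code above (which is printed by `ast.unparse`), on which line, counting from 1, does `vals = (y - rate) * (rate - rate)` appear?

Transformed code:
vals = (vals - vals) % ((y > rate) - (y > rate))
vals = (y - rate) * (rate - rate)
seq = 8 - 8 - (log(y) - log(y))
rate = vals - vals - 31 // seq
if vals <= 25:
    log(rate)
    rate = vals
for y in rate:
    process(vals)
seq = 32

2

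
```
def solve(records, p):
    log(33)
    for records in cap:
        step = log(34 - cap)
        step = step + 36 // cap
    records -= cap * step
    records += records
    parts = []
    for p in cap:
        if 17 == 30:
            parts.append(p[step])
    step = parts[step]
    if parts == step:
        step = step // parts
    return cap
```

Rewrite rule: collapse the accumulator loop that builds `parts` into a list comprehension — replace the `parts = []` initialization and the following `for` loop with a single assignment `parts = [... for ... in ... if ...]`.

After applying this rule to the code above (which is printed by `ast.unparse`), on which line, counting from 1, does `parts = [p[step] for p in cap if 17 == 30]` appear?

Transformed code:
def solve(records, p):
    log(33)
    for records in cap:
        step = log(34 - cap)
        step = step + 36 // cap
    records -= cap * step
    records += records
    parts = [p[step] for p in cap if 17 == 30]
    step = parts[step]
    if parts == step:
        step = step // parts
    return cap

8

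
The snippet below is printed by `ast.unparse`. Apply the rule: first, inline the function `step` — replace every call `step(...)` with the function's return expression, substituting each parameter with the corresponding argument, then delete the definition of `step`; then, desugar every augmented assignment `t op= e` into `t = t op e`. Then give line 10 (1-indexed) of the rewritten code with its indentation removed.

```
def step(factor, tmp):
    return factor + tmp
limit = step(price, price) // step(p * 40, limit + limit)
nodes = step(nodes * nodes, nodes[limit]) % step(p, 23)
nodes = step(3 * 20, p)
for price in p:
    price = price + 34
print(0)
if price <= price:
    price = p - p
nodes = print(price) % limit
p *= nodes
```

p = p * nodes

Transformed code:
limit = (price + price) // (p * 40 + (limit + limit))
nodes = (nodes * nodes + nodes[limit]) % (p + 23)
nodes = 3 * 20 + p
for price in p:
    price = price + 34
print(0)
if price <= price:
    price = p - p
nodes = print(price) % limit
p = p * nodes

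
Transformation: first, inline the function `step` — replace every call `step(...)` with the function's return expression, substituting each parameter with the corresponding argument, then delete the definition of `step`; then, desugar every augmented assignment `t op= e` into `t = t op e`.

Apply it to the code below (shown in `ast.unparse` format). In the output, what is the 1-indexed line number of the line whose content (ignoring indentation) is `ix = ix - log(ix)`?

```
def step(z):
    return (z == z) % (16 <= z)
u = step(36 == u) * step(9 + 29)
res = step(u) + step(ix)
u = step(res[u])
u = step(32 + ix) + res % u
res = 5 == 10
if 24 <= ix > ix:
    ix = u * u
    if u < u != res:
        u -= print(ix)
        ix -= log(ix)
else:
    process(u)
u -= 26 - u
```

Transformed code:
u = ((36 == u) == (36 == u)) % (16 <= (36 == u)) * ((9 + 29 == 9 + 29) % (16 <= 9 + 29))
res = (u == u) % (16 <= u) + (ix == ix) % (16 <= ix)
u = (res[u] == res[u]) % (16 <= res[u])
u = (32 + ix == 32 + ix) % (16 <= 32 + ix) + res % u
res = 5 == 10
if 24 <= ix > ix:
    ix = u * u
    if u < u != res:
        u = u - print(ix)
        ix = ix - log(ix)
else:
    process(u)
u = u - (26 - u)

10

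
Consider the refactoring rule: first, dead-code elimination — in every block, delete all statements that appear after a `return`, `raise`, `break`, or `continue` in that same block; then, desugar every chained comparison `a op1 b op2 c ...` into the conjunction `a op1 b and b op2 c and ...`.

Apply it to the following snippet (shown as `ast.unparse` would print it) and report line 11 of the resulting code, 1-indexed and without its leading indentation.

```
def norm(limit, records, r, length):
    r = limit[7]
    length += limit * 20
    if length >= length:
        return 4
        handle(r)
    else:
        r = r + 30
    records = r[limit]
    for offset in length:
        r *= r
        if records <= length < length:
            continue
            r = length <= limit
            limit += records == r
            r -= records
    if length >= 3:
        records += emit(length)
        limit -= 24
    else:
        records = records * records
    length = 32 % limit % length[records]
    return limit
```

if records <= length and length < length:

Transformed code:
def norm(limit, records, r, length):
    r = limit[7]
    length += limit * 20
    if length >= length:
        return 4
    else:
        r = r + 30
    records = r[limit]
    for offset in length:
        r *= r
        if records <= length and length < length:
            continue
    if length >= 3:
        records += emit(length)
        limit -= 24
    else:
        records = records * records
    length = 32 % limit % length[records]
    return limit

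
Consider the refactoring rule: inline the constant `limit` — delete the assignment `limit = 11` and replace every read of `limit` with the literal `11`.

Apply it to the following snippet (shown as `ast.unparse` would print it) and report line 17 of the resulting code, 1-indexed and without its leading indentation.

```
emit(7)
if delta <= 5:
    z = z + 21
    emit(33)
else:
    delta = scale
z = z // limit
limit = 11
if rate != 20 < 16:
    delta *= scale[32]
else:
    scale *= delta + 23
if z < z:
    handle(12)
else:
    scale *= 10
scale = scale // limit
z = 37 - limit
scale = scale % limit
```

Transformed code:
emit(7)
if delta <= 5:
    z = z + 21
    emit(33)
else:
    delta = scale
z = z // 11
if rate != 20 < 16:
    delta *= scale[32]
else:
    scale *= delta + 23
if z < z:
    handle(12)
else:
    scale *= 10
scale = scale // 11
z = 37 - 11
scale = scale % 11

z = 37 - 11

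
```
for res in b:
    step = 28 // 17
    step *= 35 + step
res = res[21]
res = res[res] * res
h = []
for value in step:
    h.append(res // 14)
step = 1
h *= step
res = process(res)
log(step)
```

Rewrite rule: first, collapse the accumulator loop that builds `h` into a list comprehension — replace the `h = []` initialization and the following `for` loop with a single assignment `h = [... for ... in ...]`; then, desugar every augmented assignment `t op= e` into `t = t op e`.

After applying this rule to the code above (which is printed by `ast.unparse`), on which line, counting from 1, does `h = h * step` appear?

8

Transformed code:
for res in b:
    step = 28 // 17
    step = step * (35 + step)
res = res[21]
res = res[res] * res
h = [res // 14 for value in step]
step = 1
h = h * step
res = process(res)
log(step)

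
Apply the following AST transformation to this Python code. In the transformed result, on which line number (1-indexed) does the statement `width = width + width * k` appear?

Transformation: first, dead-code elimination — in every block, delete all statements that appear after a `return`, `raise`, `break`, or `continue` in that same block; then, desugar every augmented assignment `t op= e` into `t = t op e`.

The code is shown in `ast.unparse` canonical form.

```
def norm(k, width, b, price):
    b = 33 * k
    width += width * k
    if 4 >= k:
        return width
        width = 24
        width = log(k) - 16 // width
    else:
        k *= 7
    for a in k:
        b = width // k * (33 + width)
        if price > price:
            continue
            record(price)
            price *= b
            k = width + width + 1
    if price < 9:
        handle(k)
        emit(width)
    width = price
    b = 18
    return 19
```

Transformed code:
def norm(k, width, b, price):
    b = 33 * k
    width = width + width * k
    if 4 >= k:
        return width
    else:
        k = k * 7
    for a in k:
        b = width // k * (33 + width)
        if price > price:
            continue
    if price < 9:
        handle(k)
        emit(width)
    width = price
    b = 18
    return 19

3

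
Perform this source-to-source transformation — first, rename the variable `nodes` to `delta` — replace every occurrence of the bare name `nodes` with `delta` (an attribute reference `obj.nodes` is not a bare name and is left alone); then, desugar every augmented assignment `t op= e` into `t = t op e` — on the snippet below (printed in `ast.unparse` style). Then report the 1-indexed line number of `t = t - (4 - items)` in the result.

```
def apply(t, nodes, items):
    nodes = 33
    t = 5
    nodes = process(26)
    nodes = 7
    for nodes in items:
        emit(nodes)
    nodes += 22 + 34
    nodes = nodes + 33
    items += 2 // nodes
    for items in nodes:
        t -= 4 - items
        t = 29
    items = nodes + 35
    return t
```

12

Transformed code:
def apply(t, delta, items):
    delta = 33
    t = 5
    delta = process(26)
    delta = 7
    for delta in items:
        emit(delta)
    delta = delta + (22 + 34)
    delta = delta + 33
    items = items + 2 // delta
    for items in delta:
        t = t - (4 - items)
        t = 29
    items = delta + 35
    return t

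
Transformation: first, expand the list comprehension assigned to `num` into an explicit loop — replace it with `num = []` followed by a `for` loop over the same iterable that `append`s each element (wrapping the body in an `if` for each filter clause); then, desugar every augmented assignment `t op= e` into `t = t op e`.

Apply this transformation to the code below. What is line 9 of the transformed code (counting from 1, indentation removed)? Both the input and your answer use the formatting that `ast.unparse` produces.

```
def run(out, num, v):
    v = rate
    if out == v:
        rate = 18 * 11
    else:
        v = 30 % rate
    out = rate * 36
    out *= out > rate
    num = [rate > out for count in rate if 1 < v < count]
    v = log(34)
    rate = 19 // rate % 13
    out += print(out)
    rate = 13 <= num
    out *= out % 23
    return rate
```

Transformed code:
def run(out, num, v):
    v = rate
    if out == v:
        rate = 18 * 11
    else:
        v = 30 % rate
    out = rate * 36
    out = out * (out > rate)
    num = []
    for count in rate:
        if 1 < v < count:
            num.append(rate > out)
    v = log(34)
    rate = 19 // rate % 13
    out = out + print(out)
    rate = 13 <= num
    out = out * (out % 23)
    return rate

num = []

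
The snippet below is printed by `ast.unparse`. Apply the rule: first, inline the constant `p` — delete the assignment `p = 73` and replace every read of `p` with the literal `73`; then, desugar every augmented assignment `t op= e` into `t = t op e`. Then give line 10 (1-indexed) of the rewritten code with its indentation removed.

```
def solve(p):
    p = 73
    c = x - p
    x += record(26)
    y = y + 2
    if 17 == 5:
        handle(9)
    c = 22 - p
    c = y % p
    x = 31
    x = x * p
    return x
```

Transformed code:
def solve(p):
    c = x - 73
    x = x + record(26)
    y = y + 2
    if 17 == 5:
        handle(9)
    c = 22 - 73
    c = y % 73
    x = 31
    x = x * 73
    return x

x = x * 73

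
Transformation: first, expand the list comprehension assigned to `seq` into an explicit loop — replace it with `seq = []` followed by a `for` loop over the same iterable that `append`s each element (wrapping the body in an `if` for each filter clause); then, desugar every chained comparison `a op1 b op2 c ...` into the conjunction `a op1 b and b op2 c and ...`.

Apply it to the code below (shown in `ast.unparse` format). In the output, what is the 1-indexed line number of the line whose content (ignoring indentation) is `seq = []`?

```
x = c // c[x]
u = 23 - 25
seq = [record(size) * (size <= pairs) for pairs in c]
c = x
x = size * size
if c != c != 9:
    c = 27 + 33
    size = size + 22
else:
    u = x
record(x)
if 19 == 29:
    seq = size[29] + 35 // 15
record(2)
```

Transformed code:
x = c // c[x]
u = 23 - 25
seq = []
for pairs in c:
    seq.append(record(size) * (size <= pairs))
c = x
x = size * size
if c != c and c != 9:
    c = 27 + 33
    size = size + 22
else:
    u = x
record(x)
if 19 == 29:
    seq = size[29] + 35 // 15
record(2)

3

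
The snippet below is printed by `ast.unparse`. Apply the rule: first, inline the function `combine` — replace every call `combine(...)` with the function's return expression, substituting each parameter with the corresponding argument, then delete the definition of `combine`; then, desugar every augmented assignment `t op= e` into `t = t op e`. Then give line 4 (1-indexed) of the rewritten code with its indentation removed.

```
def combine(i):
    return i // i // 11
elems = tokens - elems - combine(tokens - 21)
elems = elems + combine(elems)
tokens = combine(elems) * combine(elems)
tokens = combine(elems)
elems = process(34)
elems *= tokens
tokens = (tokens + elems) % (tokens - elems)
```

tokens = elems // elems // 11

Transformed code:
elems = tokens - elems - (tokens - 21) // (tokens - 21) // 11
elems = elems + elems // elems // 11
tokens = elems // elems // 11 * (elems // elems // 11)
tokens = elems // elems // 11
elems = process(34)
elems = elems * tokens
tokens = (tokens + elems) % (tokens - elems)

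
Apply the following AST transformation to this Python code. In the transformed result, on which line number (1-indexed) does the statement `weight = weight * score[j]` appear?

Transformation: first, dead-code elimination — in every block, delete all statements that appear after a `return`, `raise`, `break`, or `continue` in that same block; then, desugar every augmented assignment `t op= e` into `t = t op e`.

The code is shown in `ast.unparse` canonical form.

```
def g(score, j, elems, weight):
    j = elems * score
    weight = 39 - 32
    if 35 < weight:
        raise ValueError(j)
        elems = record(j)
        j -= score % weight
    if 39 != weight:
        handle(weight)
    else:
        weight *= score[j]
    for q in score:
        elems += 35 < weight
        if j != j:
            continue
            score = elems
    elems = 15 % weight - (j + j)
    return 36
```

9

Transformed code:
def g(score, j, elems, weight):
    j = elems * score
    weight = 39 - 32
    if 35 < weight:
        raise ValueError(j)
    if 39 != weight:
        handle(weight)
    else:
        weight = weight * score[j]
    for q in score:
        elems = elems + (35 < weight)
        if j != j:
            continue
    elems = 15 % weight - (j + j)
    return 36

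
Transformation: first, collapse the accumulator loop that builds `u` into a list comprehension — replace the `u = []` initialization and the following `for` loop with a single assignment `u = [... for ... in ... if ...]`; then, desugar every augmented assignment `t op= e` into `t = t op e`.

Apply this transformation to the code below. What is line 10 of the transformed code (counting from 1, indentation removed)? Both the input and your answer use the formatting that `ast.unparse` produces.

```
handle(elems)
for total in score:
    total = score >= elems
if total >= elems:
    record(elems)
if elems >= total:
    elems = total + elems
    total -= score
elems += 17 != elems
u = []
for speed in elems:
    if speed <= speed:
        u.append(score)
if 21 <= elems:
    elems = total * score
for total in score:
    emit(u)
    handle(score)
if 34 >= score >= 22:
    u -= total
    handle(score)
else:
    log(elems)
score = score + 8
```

Transformed code:
handle(elems)
for total in score:
    total = score >= elems
if total >= elems:
    record(elems)
if elems >= total:
    elems = total + elems
    total = total - score
elems = elems + (17 != elems)
u = [score for speed in elems if speed <= speed]
if 21 <= elems:
    elems = total * score
for total in score:
    emit(u)
    handle(score)
if 34 >= score >= 22:
    u = u - total
    handle(score)
else:
    log(elems)
score = score + 8

u = [score for speed in elems if speed <= speed]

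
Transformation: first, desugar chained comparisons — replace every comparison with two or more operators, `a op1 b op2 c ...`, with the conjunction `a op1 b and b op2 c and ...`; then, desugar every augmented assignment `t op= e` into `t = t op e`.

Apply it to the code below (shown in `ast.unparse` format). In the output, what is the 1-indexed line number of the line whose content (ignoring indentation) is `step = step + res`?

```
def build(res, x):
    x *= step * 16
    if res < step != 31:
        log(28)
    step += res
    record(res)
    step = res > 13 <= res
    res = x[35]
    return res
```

Transformed code:
def build(res, x):
    x = x * (step * 16)
    if res < step and step != 31:
        log(28)
    step = step + res
    record(res)
    step = res > 13 and 13 <= res
    res = x[35]
    return res

5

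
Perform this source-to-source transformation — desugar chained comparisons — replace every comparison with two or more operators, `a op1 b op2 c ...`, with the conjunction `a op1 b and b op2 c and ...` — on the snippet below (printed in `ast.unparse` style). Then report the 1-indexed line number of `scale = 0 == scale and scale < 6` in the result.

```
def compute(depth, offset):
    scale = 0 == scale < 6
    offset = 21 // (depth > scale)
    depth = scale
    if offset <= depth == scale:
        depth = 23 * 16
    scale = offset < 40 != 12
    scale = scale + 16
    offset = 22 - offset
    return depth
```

2

Transformed code:
def compute(depth, offset):
    scale = 0 == scale and scale < 6
    offset = 21 // (depth > scale)
    depth = scale
    if offset <= depth and depth == scale:
        depth = 23 * 16
    scale = offset < 40 and 40 != 12
    scale = scale + 16
    offset = 22 - offset
    return depth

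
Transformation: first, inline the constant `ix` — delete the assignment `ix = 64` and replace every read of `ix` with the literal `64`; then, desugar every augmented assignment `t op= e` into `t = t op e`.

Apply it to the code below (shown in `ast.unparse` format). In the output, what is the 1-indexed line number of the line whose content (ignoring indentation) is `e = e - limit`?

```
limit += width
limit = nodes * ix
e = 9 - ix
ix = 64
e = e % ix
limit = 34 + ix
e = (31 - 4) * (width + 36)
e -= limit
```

Transformed code:
limit = limit + width
limit = nodes * 64
e = 9 - 64
e = e % 64
limit = 34 + 64
e = (31 - 4) * (width + 36)
e = e - limit

7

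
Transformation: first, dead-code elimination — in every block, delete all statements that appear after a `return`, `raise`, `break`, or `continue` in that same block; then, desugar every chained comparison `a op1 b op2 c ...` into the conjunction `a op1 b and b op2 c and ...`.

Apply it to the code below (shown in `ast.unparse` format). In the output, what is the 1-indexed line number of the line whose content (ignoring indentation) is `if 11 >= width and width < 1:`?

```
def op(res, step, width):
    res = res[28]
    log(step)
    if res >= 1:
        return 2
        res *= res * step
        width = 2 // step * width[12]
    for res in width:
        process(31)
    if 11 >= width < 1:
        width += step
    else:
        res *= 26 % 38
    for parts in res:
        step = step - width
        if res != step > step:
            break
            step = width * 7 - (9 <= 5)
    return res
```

8

Transformed code:
def op(res, step, width):
    res = res[28]
    log(step)
    if res >= 1:
        return 2
    for res in width:
        process(31)
    if 11 >= width and width < 1:
        width += step
    else:
        res *= 26 % 38
    for parts in res:
        step = step - width
        if res != step and step > step:
            break
    return res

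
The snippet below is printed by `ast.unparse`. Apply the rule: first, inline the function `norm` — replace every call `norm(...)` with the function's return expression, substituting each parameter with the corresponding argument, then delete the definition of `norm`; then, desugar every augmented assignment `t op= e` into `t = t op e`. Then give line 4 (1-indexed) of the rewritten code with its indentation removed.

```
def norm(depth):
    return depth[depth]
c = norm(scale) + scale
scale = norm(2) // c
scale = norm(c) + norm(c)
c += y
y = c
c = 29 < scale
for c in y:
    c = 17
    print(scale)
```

Transformed code:
c = scale[scale] + scale
scale = 2[2] // c
scale = c[c] + c[c]
c = c + y
y = c
c = 29 < scale
for c in y:
    c = 17
    print(scale)

c = c + y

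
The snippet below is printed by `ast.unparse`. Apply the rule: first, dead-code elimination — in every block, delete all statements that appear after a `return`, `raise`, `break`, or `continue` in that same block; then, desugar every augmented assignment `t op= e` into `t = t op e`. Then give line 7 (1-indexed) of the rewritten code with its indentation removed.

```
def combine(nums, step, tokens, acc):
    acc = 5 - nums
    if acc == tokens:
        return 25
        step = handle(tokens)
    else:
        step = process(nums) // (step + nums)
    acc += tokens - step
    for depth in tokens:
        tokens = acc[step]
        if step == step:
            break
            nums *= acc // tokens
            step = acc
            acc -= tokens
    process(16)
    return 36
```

acc = acc + (tokens - step)

Transformed code:
def combine(nums, step, tokens, acc):
    acc = 5 - nums
    if acc == tokens:
        return 25
    else:
        step = process(nums) // (step + nums)
    acc = acc + (tokens - step)
    for depth in tokens:
        tokens = acc[step]
        if step == step:
            break
    process(16)
    return 36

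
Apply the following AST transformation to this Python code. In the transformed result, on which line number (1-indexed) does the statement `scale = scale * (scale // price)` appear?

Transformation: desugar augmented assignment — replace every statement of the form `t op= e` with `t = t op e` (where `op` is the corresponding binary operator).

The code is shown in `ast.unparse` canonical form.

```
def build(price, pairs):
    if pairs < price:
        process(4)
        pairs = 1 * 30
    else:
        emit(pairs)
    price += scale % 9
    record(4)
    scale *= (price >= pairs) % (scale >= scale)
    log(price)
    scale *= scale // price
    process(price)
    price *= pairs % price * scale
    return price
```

Transformed code:
def build(price, pairs):
    if pairs < price:
        process(4)
        pairs = 1 * 30
    else:
        emit(pairs)
    price = price + scale % 9
    record(4)
    scale = scale * ((price >= pairs) % (scale >= scale))
    log(price)
    scale = scale * (scale // price)
    process(price)
    price = price * (pairs % price * scale)
    return price

11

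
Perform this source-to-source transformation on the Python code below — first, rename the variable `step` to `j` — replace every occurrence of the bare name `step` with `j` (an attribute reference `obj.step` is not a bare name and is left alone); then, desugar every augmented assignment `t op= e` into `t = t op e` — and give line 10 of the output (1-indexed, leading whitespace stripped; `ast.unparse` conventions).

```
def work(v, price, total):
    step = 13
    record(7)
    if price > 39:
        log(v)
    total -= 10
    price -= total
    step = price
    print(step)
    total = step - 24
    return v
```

Transformed code:
def work(v, price, total):
    j = 13
    record(7)
    if price > 39:
        log(v)
    total = total - 10
    price = price - total
    j = price
    print(j)
    total = j - 24
    return v

total = j - 24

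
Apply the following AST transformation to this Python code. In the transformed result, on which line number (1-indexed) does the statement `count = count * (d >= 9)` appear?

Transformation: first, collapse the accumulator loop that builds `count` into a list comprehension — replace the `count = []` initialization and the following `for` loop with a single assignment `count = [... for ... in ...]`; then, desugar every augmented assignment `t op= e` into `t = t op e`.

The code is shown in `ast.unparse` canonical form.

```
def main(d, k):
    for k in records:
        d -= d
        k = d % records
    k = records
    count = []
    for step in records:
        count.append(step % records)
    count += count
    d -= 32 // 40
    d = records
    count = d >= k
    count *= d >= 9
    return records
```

11

Transformed code:
def main(d, k):
    for k in records:
        d = d - d
        k = d % records
    k = records
    count = [step % records for step in records]
    count = count + count
    d = d - 32 // 40
    d = records
    count = d >= k
    count = count * (d >= 9)
    return records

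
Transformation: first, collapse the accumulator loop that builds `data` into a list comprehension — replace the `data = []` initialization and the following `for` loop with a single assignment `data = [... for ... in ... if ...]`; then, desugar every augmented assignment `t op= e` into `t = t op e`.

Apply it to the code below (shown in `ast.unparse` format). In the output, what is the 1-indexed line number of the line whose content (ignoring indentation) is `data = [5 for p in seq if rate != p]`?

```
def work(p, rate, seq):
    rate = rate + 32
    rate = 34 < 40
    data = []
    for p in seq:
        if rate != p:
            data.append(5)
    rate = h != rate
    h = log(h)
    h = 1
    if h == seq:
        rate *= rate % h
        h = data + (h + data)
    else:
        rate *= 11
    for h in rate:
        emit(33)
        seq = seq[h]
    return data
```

Transformed code:
def work(p, rate, seq):
    rate = rate + 32
    rate = 34 < 40
    data = [5 for p in seq if rate != p]
    rate = h != rate
    h = log(h)
    h = 1
    if h == seq:
        rate = rate * (rate % h)
        h = data + (h + data)
    else:
        rate = rate * 11
    for h in rate:
        emit(33)
        seq = seq[h]
    return data

4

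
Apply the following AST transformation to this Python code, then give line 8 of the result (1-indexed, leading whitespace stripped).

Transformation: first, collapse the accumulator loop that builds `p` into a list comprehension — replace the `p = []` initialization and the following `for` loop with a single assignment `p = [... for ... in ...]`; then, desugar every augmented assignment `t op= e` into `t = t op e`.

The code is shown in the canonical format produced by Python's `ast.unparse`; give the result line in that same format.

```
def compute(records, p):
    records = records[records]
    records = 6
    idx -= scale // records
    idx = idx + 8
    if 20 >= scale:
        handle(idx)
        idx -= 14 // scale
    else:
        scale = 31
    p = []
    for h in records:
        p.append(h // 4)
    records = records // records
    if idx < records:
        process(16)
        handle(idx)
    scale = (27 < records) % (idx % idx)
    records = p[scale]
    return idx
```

Transformed code:
def compute(records, p):
    records = records[records]
    records = 6
    idx = idx - scale // records
    idx = idx + 8
    if 20 >= scale:
        handle(idx)
        idx = idx - 14 // scale
    else:
        scale = 31
    p = [h // 4 for h in records]
    records = records // records
    if idx < records:
        process(16)
        handle(idx)
    scale = (27 < records) % (idx % idx)
    records = p[scale]
    return idx

idx = idx - 14 // scale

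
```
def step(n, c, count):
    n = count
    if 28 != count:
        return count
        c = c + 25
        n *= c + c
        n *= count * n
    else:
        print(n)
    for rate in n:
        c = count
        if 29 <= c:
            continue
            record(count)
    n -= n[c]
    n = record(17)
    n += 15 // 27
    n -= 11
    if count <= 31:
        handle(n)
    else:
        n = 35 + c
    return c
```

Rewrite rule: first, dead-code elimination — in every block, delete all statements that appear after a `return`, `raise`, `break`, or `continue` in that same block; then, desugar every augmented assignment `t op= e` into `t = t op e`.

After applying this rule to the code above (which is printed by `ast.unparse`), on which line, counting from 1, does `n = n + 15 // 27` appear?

Transformed code:
def step(n, c, count):
    n = count
    if 28 != count:
        return count
    else:
        print(n)
    for rate in n:
        c = count
        if 29 <= c:
            continue
    n = n - n[c]
    n = record(17)
    n = n + 15 // 27
    n = n - 11
    if count <= 31:
        handle(n)
    else:
        n = 35 + c
    return c

13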